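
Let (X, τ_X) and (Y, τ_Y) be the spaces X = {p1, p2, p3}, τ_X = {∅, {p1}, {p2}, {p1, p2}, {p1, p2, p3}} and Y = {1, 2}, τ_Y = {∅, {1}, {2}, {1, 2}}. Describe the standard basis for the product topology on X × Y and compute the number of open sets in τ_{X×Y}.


Basis B = {∅ × ∅, {p1} × {1}, {p1} × {2}, {p2} × {1}, {p2} × {2}, {p1} × {1, 2}, {p1, p2} × {1}, {p1, p2} × {2}, {p2} × {1, 2}, {p1, p2, p3} × {1}, {p1, p2, p3} × {2}, {p1, p2} × {1, 2}, {p1, p2, p3} × {1, 2}}; |τ_{X×Y}| = 25.

Enumerate products U × V with U ∈ τ_X, V ∈ τ_Y (deduplicated):
  ∅ × ∅ = {} (∅)
  {p1} × {1} = {(p1,1)}
  {p1} × {2} = {(p1,2)}
  {p2} × {1} = {(p2,1)}
  {p2} × {2} = {(p2,2)}
  {p1} × {1, 2} = {(p1,1), (p1,2)}
  {p1, p2} × {1} = {(p1,1), (p2,1)}
  {p1, p2} × {2} = {(p1,2), (p2,2)}
  {p2} × {1, 2} = {(p2,1), (p2,2)}
  {p1, p2, p3} × {1} = {(p1,1), (p2,1), (p3,1)}
  {p1, p2, p3} × {2} = {(p1,2), (p2,2), (p3,2)}
  {p1, p2} × {1, 2} = {(p1,1), (p1,2), (p2,1), (p2,2)}
  {p1, p2, p3} × {1, 2} = {(p1,1), (p1,2), (p2,1), (p2,2), (p3,1), (p3,2)}
These 13 distinct sets form the basis B.
Close under arbitrary unions to get τ_{X×Y}; counting gives |τ_{X×Y}| = 25.


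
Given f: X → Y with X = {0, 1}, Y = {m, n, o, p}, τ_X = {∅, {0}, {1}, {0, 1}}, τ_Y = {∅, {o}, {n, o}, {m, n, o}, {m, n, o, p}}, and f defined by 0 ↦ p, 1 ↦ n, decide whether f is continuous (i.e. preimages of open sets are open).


f IS continuous.

Compute f^{-1}(U) for each U ∈ τ_Y:
  U = ∅: f^{-1}(U) = ∅ ∈ τ_X ✓.
  U = {o}: f^{-1}(U) = ∅ ∈ τ_X ✓.
  U = {n, o}: f^{-1}(U) = {1} ∈ τ_X ✓.
  U = {m, n, o}: f^{-1}(U) = {1} ∈ τ_X ✓.
  U = {m, n, o, p}: f^{-1}(U) = {0, 1} ∈ τ_X ✓.
Every preimage lies in τ_X, so f IS continuous.


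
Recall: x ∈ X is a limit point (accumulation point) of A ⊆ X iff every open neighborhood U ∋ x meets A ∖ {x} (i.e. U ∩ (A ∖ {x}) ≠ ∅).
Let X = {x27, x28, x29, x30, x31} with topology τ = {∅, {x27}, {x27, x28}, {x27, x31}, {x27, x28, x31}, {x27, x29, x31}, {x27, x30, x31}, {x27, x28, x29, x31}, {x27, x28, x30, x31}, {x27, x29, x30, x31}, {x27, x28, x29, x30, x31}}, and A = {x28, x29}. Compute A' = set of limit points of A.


A' = ∅

For each x ∈ X, list the open sets U ∈ τ with x ∈ U, then check whether U ∩ (A ∖ {x}) ≠ ∅ for every such U.
  x = x27: open {x27} ∋ x has {x27} ∩ (A ∖ {x27}) = ∅, so x is NOT a limit point.
  x = x28: open {x27, x28} ∋ x has {x27, x28} ∩ (A ∖ {x28}) = ∅, so x is NOT a limit point.
  x = x29: open {x27, x29, x31} ∋ x has {x27, x29, x31} ∩ (A ∖ {x29}) = ∅, so x is NOT a limit point.
  x = x30: open {x27, x30, x31} ∋ x has {x27, x30, x31} ∩ (A ∖ {x30}) = ∅, so x is NOT a limit point.
  x = x31: open {x27, x31} ∋ x has {x27, x31} ∩ (A ∖ {x31}) = ∅, so x is NOT a limit point.
Collecting: A' = ∅.


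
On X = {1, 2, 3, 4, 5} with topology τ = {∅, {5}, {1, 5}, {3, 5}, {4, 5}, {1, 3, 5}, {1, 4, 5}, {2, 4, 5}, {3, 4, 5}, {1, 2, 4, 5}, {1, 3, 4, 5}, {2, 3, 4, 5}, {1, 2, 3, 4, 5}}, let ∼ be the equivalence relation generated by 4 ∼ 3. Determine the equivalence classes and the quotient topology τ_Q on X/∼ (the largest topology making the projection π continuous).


X/∼ = {[1], [2], [3=4], [5]}; |τ_Q| = 7.

Equivalence classes: [1], [2], [3=4], [5].
Quotient map π: X → X/∼ sends 1 ↦ [1], 2 ↦ [2], 3 ↦ [3=4], 4 ↦ [3=4], 5 ↦ [5].
For each subset V ⊆ X/∼, compute π^{-1}(V) ⊆ X and check whether π^{-1}(V) ∈ τ. V is open in τ_Q iff π^{-1}(V) ∈ τ.
  V = {}: π^{-1}(V) = ∅ ∈ τ ✓.
  V = {[1]}: π^{-1}(V) = {1} ∉ τ ✗.
  V = {[2]}: π^{-1}(V) = {2} ∉ τ ✗.
  V = {[1], [2]}: π^{-1}(V) = {1, 2} ∉ τ ✗.
  V = {[3=4]}: π^{-1}(V) = {3, 4} ∉ τ ✗.
  V = {[1], [3=4]}: π^{-1}(V) = {1, 3, 4} ∉ τ ✗.
  V = {[2], [3=4]}: π^{-1}(V) = {2, 3, 4} ∉ τ ✗.
  V = {[1], [2], [3=4]}: π^{-1}(V) = {1, 2, 3, 4} ∉ τ ✗.
  V = {[5]}: π^{-1}(V) = {5} ∈ τ ✓.
  V = {[1], [5]}: π^{-1}(V) = {1, 5} ∈ τ ✓.
  V = {[2], [5]}: π^{-1}(V) = {2, 5} ∉ τ ✗.
  V = {[1], [2], [5]}: π^{-1}(V) = {1, 2, 5} ∉ τ ✗.
  V = {[3=4], [5]}: π^{-1}(V) = {3, 4, 5} ∈ τ ✓.
  V = {[1], [3=4], [5]}: π^{-1}(V) = {1, 3, 4, 5} ∈ τ ✓.
  V = {[2], [3=4], [5]}: π^{-1}(V) = {2, 3, 4, 5} ∈ τ ✓.
  V = {[1], [2], [3=4], [5]}: π^{-1}(V) = {1, 2, 3, 4, 5} ∈ τ ✓.
Open sets in the quotient: τ_Q = {{}, {[5]}, {[1], [5]}, {[3=4], [5]}, {[1], [3=4], [5]}, {[2], [3=4], [5]}, {[1], [2], [3=4], [5]}} (7 elements).


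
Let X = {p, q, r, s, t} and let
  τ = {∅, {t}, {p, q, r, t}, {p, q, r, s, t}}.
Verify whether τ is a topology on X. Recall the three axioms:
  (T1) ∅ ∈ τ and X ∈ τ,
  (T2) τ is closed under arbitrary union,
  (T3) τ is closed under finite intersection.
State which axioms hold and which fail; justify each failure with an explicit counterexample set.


τ IS a topology on X.

Axiom (T1): ∅ ∈ τ? Yes; X ∈ τ? Yes.
Axiom (T2/T3): check pairwise unions and intersections of members of τ.
All pairwise intersections and unions checked — each lies in τ. Therefore τ satisfies (T1), (T2), (T3): it IS a topology on X.


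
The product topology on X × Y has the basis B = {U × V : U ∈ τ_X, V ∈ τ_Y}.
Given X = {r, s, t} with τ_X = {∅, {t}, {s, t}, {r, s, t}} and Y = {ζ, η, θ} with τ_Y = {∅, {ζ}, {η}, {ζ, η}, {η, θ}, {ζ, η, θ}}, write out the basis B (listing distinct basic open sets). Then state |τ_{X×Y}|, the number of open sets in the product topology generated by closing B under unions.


Basis B = {∅ × ∅, {t} × {ζ}, {t} × {η}, {s, t} × {ζ}, {s, t} × {η}, {t} × {ζ, η}, {t} × {η, θ}, {r, s, t} × {ζ}, {r, s, t} × {η}, {t} × {ζ, η, θ}, {s, t} × {ζ, η}, {s, t} × {η, θ}, {r, s, t} × {ζ, η}, {r, s, t} × {η, θ}, {s, t} × {ζ, η, θ}, {r, s, t} × {ζ, η, θ}}; |τ_{X×Y}| = 40.

Enumerate products U × V with U ∈ τ_X, V ∈ τ_Y (deduplicated):
  ∅ × ∅ = {} (∅)
  {t} × {ζ} = {(t,ζ)}
  {t} × {η} = {(t,η)}
  {s, t} × {ζ} = {(s,ζ), (t,ζ)}
  {s, t} × {η} = {(s,η), (t,η)}
  {t} × {ζ, η} = {(t,ζ), (t,η)}
  {t} × {η, θ} = {(t,η), (t,θ)}
  {r, s, t} × {ζ} = {(r,ζ), (s,ζ), (t,ζ)}
  {r, s, t} × {η} = {(r,η), (s,η), (t,η)}
  {t} × {ζ, η, θ} = {(t,ζ), (t,η), (t,θ)}
  {s, t} × {ζ, η} = {(s,ζ), (s,η), (t,ζ), (t,η)}
  {s, t} × {η, θ} = {(s,η), (s,θ), (t,η), (t,θ)}
  {r, s, t} × {ζ, η} = {(r,ζ), (r,η), (s,ζ), (s,η), (t,ζ), (t,η)}
  {r, s, t} × {η, θ} = {(r,η), (r,θ), (s,η), (s,θ), (t,η), (t,θ)}
  {s, t} × {ζ, η, θ} = {(s,ζ), (s,η), (s,θ), (t,ζ), (t,η), (t,θ)}
  {r, s, t} × {ζ, η, θ} = {(r,ζ), (r,η), (r,θ), (s,ζ), (s,η), (s,θ), (t,ζ), (t,η), (t,θ)}
These 16 distinct sets form the basis B.
Close under arbitrary unions to get τ_{X×Y}; counting gives |τ_{X×Y}| = 40.


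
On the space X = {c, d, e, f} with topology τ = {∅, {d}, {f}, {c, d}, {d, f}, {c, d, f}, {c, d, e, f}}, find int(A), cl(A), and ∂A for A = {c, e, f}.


int(A) = {f}, cl(A) = {c, e, f}, ∂A = {c, e}.

Closed sets in (X, τ) are complements of opens:
  closed(X, τ) = {∅, {e}, {c, e}, {e, f}, {c, d, e}, {c, e, f}, {c, d, e, f}}.
int(A) = ⋃ {U ∈ τ : U ⊆ A}. Opens contained in A: ∅, {f}.
Taking the union of these: int(A) = {f}.
cl(A) = ⋂ {C closed : A ⊆ C}. Closed sets containing A: {c, e, f}, {c, d, e, f}.
Intersecting these: cl(A) = {c, e, f}.
∂A = cl(A) ∖ int(A) = {c, e, f} ∖ {f} = {c, e}.


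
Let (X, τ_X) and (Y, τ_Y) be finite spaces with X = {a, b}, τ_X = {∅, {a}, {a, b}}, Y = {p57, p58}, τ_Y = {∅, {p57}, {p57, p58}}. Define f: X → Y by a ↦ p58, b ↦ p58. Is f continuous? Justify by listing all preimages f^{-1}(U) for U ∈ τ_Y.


f IS continuous.

Compute f^{-1}(U) for each U ∈ τ_Y:
  U = ∅: f^{-1}(U) = ∅ ∈ τ_X ✓.
  U = {p57}: f^{-1}(U) = ∅ ∈ τ_X ✓.
  U = {p57, p58}: f^{-1}(U) = {a, b} ∈ τ_X ✓.
Every preimage lies in τ_X, so f IS continuous.


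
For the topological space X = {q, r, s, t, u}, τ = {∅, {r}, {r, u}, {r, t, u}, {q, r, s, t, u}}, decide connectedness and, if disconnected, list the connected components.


(X, τ) is connected.

Find clopen sets (U ∈ τ with X ∖ U ∈ τ):
  U = ∅, X ∖ U = {q, r, s, t, u} — both open, so U is clopen.
  U = {q, r, s, t, u}, X ∖ U = ∅ — both open, so U is clopen.
Only trivial clopens (∅ and X) exist, so (X, τ) is connected.
Compute connected components by grouping points that agree on all clopens:
  component: {q, r, s, t, u}


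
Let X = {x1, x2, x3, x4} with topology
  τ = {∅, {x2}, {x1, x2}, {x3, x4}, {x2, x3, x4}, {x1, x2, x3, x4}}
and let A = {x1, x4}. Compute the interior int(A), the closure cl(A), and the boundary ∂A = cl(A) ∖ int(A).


int(A) = ∅, cl(A) = {x1, x3, x4}, ∂A = {x1, x3, x4}.

Closed sets in (X, τ) are complements of opens:
  closed(X, τ) = {∅, {x1}, {x1, x2}, {x3, x4}, {x1, x3, x4}, {x1, x2, x3, x4}}.
int(A) = ⋃ {U ∈ τ : U ⊆ A}. Opens contained in A: ∅.
Taking the union of these: int(A) = ∅.
cl(A) = ⋂ {C closed : A ⊆ C}. Closed sets containing A: {x1, x3, x4}, {x1, x2, x3, x4}.
Intersecting these: cl(A) = {x1, x3, x4}.
∂A = cl(A) ∖ int(A) = {x1, x3, x4} ∖ ∅ = {x1, x3, x4}.


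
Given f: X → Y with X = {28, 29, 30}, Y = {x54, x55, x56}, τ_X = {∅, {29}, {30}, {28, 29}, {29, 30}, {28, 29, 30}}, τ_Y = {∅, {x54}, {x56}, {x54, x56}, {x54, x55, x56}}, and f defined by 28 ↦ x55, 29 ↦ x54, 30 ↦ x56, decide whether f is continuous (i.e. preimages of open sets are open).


f IS continuous.

Compute f^{-1}(U) for each U ∈ τ_Y:
  U = ∅: f^{-1}(U) = ∅ ∈ τ_X ✓.
  U = {x54}: f^{-1}(U) = {29} ∈ τ_X ✓.
  U = {x56}: f^{-1}(U) = {30} ∈ τ_X ✓.
  U = {x54, x56}: f^{-1}(U) = {29, 30} ∈ τ_X ✓.
  U = {x54, x55, x56}: f^{-1}(U) = {28, 29, 30} ∈ τ_X ✓.
Every preimage lies in τ_X, so f IS continuous.


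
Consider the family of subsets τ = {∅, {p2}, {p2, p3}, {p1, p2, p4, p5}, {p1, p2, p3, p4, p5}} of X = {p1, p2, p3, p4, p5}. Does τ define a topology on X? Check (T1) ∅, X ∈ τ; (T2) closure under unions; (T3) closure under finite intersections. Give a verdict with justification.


τ IS a topology on X.

Axiom (T1): ∅ ∈ τ? Yes; X ∈ τ? Yes.
Axiom (T2/T3): check pairwise unions and intersections of members of τ.
All pairwise intersections and unions checked — each lies in τ. Therefore τ satisfies (T1), (T2), (T3): it IS a topology on X.


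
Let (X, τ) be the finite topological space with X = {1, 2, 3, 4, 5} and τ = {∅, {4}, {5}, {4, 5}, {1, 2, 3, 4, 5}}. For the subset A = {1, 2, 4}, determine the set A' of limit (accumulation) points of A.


A' = {1, 2, 3}

For each x ∈ X, list the open sets U ∈ τ with x ∈ U, then check whether U ∩ (A ∖ {x}) ≠ ∅ for every such U.
  x = 1: opens ∋ x are {1, 2, 3, 4, 5}; each meets A ∖ {1}, so x IS a limit point.
  x = 2: opens ∋ x are {1, 2, 3, 4, 5}; each meets A ∖ {2}, so x IS a limit point.
  x = 3: opens ∋ x are {1, 2, 3, 4, 5}; each meets A ∖ {3}, so x IS a limit point.
  x = 4: open {4} ∋ x has {4} ∩ (A ∖ {4}) = ∅, so x is NOT a limit point.
  x = 5: open {5} ∋ x has {5} ∩ (A ∖ {5}) = ∅, so x is NOT a limit point.
Collecting: A' = {1, 2, 3}.


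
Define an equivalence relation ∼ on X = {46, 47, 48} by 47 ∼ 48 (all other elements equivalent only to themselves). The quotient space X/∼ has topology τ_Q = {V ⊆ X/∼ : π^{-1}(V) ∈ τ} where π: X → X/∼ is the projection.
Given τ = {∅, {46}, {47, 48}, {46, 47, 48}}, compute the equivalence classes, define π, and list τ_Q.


X/∼ = {[46], [47=48]}; |τ_Q| = 4.

Equivalence classes: [46], [47=48].
Quotient map π: X → X/∼ sends 46 ↦ [46], 47 ↦ [47=48], 48 ↦ [47=48].
For each subset V ⊆ X/∼, compute π^{-1}(V) ⊆ X and check whether π^{-1}(V) ∈ τ. V is open in τ_Q iff π^{-1}(V) ∈ τ.
  V = {}: π^{-1}(V) = ∅ ∈ τ ✓.
  V = {[46]}: π^{-1}(V) = {46} ∈ τ ✓.
  V = {[47=48]}: π^{-1}(V) = {47, 48} ∈ τ ✓.
  V = {[46], [47=48]}: π^{-1}(V) = {46, 47, 48} ∈ τ ✓.
Open sets in the quotient: τ_Q = {{}, {[46]}, {[47=48]}, {[46], [47=48]}} (4 elements).


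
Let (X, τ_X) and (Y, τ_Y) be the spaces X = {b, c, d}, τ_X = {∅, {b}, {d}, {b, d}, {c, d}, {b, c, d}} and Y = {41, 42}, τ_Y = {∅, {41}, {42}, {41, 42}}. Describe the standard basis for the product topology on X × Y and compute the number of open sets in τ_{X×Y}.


Basis B = {∅ × ∅, {b} × {41}, {b} × {42}, {d} × {41}, {d} × {42}, {b} × {41, 42}, {b, d} × {41}, {b, d} × {42}, {c, d} × {41}, {c, d} × {42}, {d} × {41, 42}, {b, c, d} × {41}, {b, c, d} × {42}, {b, d} × {41, 42}, {c, d} × {41, 42}, {b, c, d} × {41, 42}}; |τ_{X×Y}| = 36.

Enumerate products U × V with U ∈ τ_X, V ∈ τ_Y (deduplicated):
  ∅ × ∅ = {} (∅)
  {b} × {41} = {(b,41)}
  {b} × {42} = {(b,42)}
  {d} × {41} = {(d,41)}
  {d} × {42} = {(d,42)}
  {b} × {41, 42} = {(b,41), (b,42)}
  {b, d} × {41} = {(b,41), (d,41)}
  {b, d} × {42} = {(b,42), (d,42)}
  {c, d} × {41} = {(c,41), (d,41)}
  {c, d} × {42} = {(c,42), (d,42)}
  {d} × {41, 42} = {(d,41), (d,42)}
  {b, c, d} × {41} = {(b,41), (c,41), (d,41)}
  {b, c, d} × {42} = {(b,42), (c,42), (d,42)}
  {b, d} × {41, 42} = {(b,41), (b,42), (d,41), (d,42)}
  {c, d} × {41, 42} = {(c,41), (c,42), (d,41), (d,42)}
  {b, c, d} × {41, 42} = {(b,41), (b,42), (c,41), (c,42), (d,41), (d,42)}
These 16 distinct sets form the basis B.
Close under arbitrary unions to get τ_{X×Y}; counting gives |τ_{X×Y}| = 36.


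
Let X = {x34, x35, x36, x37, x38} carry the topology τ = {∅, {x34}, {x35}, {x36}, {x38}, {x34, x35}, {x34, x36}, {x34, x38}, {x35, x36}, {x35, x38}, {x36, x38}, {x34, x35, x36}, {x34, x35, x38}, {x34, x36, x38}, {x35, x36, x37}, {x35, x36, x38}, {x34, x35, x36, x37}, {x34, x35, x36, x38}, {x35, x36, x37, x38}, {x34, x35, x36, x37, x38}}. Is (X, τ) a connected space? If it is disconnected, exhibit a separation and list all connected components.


(X, τ) is disconnected; components = [{x34}, {x38}, {x35, x36, x37}].

Find clopen sets (U ∈ τ with X ∖ U ∈ τ):
  U = ∅, X ∖ U = {x34, x35, x36, x37, x38} — both open, so U is clopen.
  U = {x34}, X ∖ U = {x35, x36, x37, x38} — both open, so U is clopen.
  U = {x38}, X ∖ U = {x34, x35, x36, x37} — both open, so U is clopen.
  U = {x34, x38}, X ∖ U = {x35, x36, x37} — both open, so U is clopen.
  U = {x35, x36, x37}, X ∖ U = {x34, x38} — both open, so U is clopen.
  U = {x34, x35, x36, x37}, X ∖ U = {x38} — both open, so U is clopen.
  U = {x35, x36, x37, x38}, X ∖ U = {x34} — both open, so U is clopen.
  U = {x34, x35, x36, x37, x38}, X ∖ U = ∅ — both open, so U is clopen.
Nontrivial clopen(s) exist: e.g. {x35, x36, x37, x38}. So (X, τ) is disconnected.
Compute connected components by grouping points that agree on all clopens:
  component: {x34}
  component: {x38}
  component: {x35, x36, x37}


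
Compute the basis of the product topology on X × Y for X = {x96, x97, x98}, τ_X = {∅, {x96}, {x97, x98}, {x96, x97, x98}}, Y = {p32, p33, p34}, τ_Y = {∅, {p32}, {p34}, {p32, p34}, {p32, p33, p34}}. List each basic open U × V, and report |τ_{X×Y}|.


Basis B = {∅ × ∅, {x96} × {p32}, {x96} × {p34}, {x96} × {p32, p34}, {x97, x98} × {p32}, {x97, x98} × {p34}, {x96} × {p32, p33, p34}, {x96, x97, x98} × {p32}, {x96, x97, x98} × {p34}, {x97, x98} × {p32, p34}, {x96, x97, x98} × {p32, p34}, {x97, x98} × {p32, p33, p34}, {x96, x97, x98} × {p32, p33, p34}}; |τ_{X×Y}| = 25.

Enumerate products U × V with U ∈ τ_X, V ∈ τ_Y (deduplicated):
  ∅ × ∅ = {} (∅)
  {x96} × {p32} = {(x96,p32)}
  {x96} × {p34} = {(x96,p34)}
  {x96} × {p32, p34} = {(x96,p32), (x96,p34)}
  {x97, x98} × {p32} = {(x97,p32), (x98,p32)}
  {x97, x98} × {p34} = {(x97,p34), (x98,p34)}
  {x96} × {p32, p33, p34} = {(x96,p32), (x96,p33), (x96,p34)}
  {x96, x97, x98} × {p32} = {(x96,p32), (x97,p32), (x98,p32)}
  {x96, x97, x98} × {p34} = {(x96,p34), (x97,p34), (x98,p34)}
  {x97, x98} × {p32, p34} = {(x97,p32), (x97,p34), (x98,p32), (x98,p34)}
  {x96, x97, x98} × {p32, p34} = {(x96,p32), (x96,p34), (x97,p32), (x97,p34), (x98,p32), (x98,p34)}
  {x97, x98} × {p32, p33, p34} = {(x97,p32), (x97,p33), (x97,p34), (x98,p32), (x98,p33), (x98,p34)}
  {x96, x97, x98} × {p32, p33, p34} = {(x96,p32), (x96,p33), (x96,p34), (x97,p32), (x97,p33), (x97,p34), (x98,p32), (x98,p33), (x98,p34)}
These 13 distinct sets form the basis B.
Close under arbitrary unions to get τ_{X×Y}; counting gives |τ_{X×Y}| = 25.


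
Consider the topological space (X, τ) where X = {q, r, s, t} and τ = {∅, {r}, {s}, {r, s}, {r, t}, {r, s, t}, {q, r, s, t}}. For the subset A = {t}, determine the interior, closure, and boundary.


int(A) = ∅, cl(A) = {q, t}, ∂A = {q, t}.

Closed sets in (X, τ) are complements of opens:
  closed(X, τ) = {∅, {q}, {q, s}, {q, t}, {q, r, t}, {q, s, t}, {q, r, s, t}}.
int(A) = ⋃ {U ∈ τ : U ⊆ A}. Opens contained in A: ∅.
Taking the union of these: int(A) = ∅.
cl(A) = ⋂ {C closed : A ⊆ C}. Closed sets containing A: {q, t}, {q, r, t}, {q, s, t}, {q, r, s, t}.
Intersecting these: cl(A) = {q, t}.
∂A = cl(A) ∖ int(A) = {q, t} ∖ ∅ = {q, t}.


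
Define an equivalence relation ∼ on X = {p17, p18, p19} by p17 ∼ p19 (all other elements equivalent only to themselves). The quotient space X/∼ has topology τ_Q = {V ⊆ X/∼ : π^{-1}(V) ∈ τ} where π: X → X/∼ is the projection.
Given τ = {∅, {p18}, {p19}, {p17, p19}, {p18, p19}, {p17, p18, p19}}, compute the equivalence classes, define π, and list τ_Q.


X/∼ = {[p17=p19], [p18]}; |τ_Q| = 4.

Equivalence classes: [p17=p19], [p18].
Quotient map π: X → X/∼ sends p17 ↦ [p17=p19], p18 ↦ [p18], p19 ↦ [p17=p19].
For each subset V ⊆ X/∼, compute π^{-1}(V) ⊆ X and check whether π^{-1}(V) ∈ τ. V is open in τ_Q iff π^{-1}(V) ∈ τ.
  V = {}: π^{-1}(V) = ∅ ∈ τ ✓.
  V = {[p17=p19]}: π^{-1}(V) = {p17, p19} ∈ τ ✓.
  V = {[p18]}: π^{-1}(V) = {p18} ∈ τ ✓.
  V = {[p17=p19], [p18]}: π^{-1}(V) = {p17, p18, p19} ∈ τ ✓.
Open sets in the quotient: τ_Q = {{}, {[p17=p19]}, {[p18]}, {[p17=p19], [p18]}} (4 elements).


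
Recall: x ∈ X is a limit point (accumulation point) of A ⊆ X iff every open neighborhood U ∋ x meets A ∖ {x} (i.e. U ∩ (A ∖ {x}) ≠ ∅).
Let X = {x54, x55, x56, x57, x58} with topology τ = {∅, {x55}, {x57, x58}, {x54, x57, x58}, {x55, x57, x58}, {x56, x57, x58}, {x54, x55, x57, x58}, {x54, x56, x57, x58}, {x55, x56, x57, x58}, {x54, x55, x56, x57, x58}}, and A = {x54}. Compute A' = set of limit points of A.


A' = ∅

For each x ∈ X, list the open sets U ∈ τ with x ∈ U, then check whether U ∩ (A ∖ {x}) ≠ ∅ for every such U.
  x = x54: open {x54, x57, x58} ∋ x has {x54, x57, x58} ∩ (A ∖ {x54}) = ∅, so x is NOT a limit point.
  x = x55: open {x55} ∋ x has {x55} ∩ (A ∖ {x55}) = ∅, so x is NOT a limit point.
  x = x56: open {x56, x57, x58} ∋ x has {x56, x57, x58} ∩ (A ∖ {x56}) = ∅, so x is NOT a limit point.
  x = x57: open {x57, x58} ∋ x has {x57, x58} ∩ (A ∖ {x57}) = ∅, so x is NOT a limit point.
  x = x58: open {x57, x58} ∋ x has {x57, x58} ∩ (A ∖ {x58}) = ∅, so x is NOT a limit point.
Collecting: A' = ∅.


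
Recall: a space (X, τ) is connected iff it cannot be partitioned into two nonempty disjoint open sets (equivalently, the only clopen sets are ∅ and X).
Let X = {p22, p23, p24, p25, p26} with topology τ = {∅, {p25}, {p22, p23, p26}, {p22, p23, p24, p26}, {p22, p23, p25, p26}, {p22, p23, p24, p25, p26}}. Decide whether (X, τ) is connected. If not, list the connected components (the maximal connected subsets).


(X, τ) is disconnected; components = [{p25}, {p22, p23, p24, p26}].

Find clopen sets (U ∈ τ with X ∖ U ∈ τ):
  U = ∅, X ∖ U = {p22, p23, p24, p25, p26} — both open, so U is clopen.
  U = {p25}, X ∖ U = {p22, p23, p24, p26} — both open, so U is clopen.
  U = {p22, p23, p24, p26}, X ∖ U = {p25} — both open, so U is clopen.
  U = {p22, p23, p24, p25, p26}, X ∖ U = ∅ — both open, so U is clopen.
Nontrivial clopen(s) exist: e.g. {p25}. So (X, τ) is disconnected.
Compute connected components by grouping points that agree on all clopens:
  component: {p25}
  component: {p22, p23, p24, p26}


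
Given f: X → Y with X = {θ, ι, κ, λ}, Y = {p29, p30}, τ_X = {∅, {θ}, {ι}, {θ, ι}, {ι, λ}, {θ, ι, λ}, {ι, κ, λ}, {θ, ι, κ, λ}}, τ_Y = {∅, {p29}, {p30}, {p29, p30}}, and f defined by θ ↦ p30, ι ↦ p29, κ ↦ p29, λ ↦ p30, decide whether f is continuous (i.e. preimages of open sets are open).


f is NOT continuous.

Compute f^{-1}(U) for each U ∈ τ_Y:
  U = ∅: f^{-1}(U) = ∅ ∈ τ_X ✓.
  U = {p29}: f^{-1}(U) = {ι, κ} ∉ τ_X ✗.
  U = {p30}: f^{-1}(U) = {θ, λ} ∉ τ_X ✗.
  U = {p29, p30}: f^{-1}(U) = {θ, ι, κ, λ} ∈ τ_X ✓.
Found U = {p29} with f^{-1}(U) = {ι, κ} not in τ_X. Therefore f is NOT continuous.


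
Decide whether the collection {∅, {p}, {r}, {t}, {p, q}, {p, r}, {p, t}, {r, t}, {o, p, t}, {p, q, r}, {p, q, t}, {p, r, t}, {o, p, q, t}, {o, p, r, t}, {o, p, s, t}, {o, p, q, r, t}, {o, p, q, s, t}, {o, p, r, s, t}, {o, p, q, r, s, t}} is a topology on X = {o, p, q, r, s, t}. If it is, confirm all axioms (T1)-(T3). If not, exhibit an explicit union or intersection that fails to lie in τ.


τ is NOT a topology on X.

Axiom (T1): ∅ ∈ τ? Yes; X ∈ τ? Yes.
Axiom (T2/T3): check pairwise unions and intersections of members of τ.
Counterexample for (T2): {r} ∪ {p, q, t} = {p, q, r, t} ∉ τ. Therefore τ is NOT a topology.


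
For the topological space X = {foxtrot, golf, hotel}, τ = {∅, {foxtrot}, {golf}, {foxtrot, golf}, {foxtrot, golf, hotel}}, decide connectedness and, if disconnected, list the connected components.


(X, τ) is connected.

Find clopen sets (U ∈ τ with X ∖ U ∈ τ):
  U = ∅, X ∖ U = {foxtrot, golf, hotel} — both open, so U is clopen.
  U = {foxtrot, golf, hotel}, X ∖ U = ∅ — both open, so U is clopen.
Only trivial clopens (∅ and X) exist, so (X, τ) is connected.
Compute connected components by grouping points that agree on all clopens:
  component: {foxtrot, golf, hotel}


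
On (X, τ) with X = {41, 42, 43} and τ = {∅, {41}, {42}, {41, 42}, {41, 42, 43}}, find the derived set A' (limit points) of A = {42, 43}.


A' = {43}

For each x ∈ X, list the open sets U ∈ τ with x ∈ U, then check whether U ∩ (A ∖ {x}) ≠ ∅ for every such U.
  x = 41: open {41} ∋ x has {41} ∩ (A ∖ {41}) = ∅, so x is NOT a limit point.
  x = 42: open {42} ∋ x has {42} ∩ (A ∖ {42}) = ∅, so x is NOT a limit point.
  x = 43: opens ∋ x are {41, 42, 43}; each meets A ∖ {43}, so x IS a limit point.
Collecting: A' = {43}.


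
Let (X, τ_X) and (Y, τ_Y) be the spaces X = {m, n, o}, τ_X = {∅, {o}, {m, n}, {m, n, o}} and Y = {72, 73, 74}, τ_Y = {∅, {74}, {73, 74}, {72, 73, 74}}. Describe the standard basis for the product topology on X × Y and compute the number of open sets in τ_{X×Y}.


Basis B = {∅ × ∅, {o} × {74}, {m, n} × {74}, {o} × {73, 74}, {m, n, o} × {74}, {o} × {72, 73, 74}, {m, n} × {73, 74}, {m, n} × {72, 73, 74}, {m, n, o} × {73, 74}, {m, n, o} × {72, 73, 74}}; |τ_{X×Y}| = 16.

Enumerate products U × V with U ∈ τ_X, V ∈ τ_Y (deduplicated):
  ∅ × ∅ = {} (∅)
  {o} × {74} = {(o,74)}
  {m, n} × {74} = {(m,74), (n,74)}
  {o} × {73, 74} = {(o,73), (o,74)}
  {m, n, o} × {74} = {(m,74), (n,74), (o,74)}
  {o} × {72, 73, 74} = {(o,72), (o,73), (o,74)}
  {m, n} × {73, 74} = {(m,73), (m,74), (n,73), (n,74)}
  {m, n} × {72, 73, 74} = {(m,72), (m,73), (m,74), (n,72), (n,73), (n,74)}
  {m, n, o} × {73, 74} = {(m,73), (m,74), (n,73), (n,74), (o,73), (o,74)}
  {m, n, o} × {72, 73, 74} = {(m,72), (m,73), (m,74), (n,72), (n,73), (n,74), (o,72), (o,73), (o,74)}
These 10 distinct sets form the basis B.
Close under arbitrary unions to get τ_{X×Y}; counting gives |τ_{X×Y}| = 16.


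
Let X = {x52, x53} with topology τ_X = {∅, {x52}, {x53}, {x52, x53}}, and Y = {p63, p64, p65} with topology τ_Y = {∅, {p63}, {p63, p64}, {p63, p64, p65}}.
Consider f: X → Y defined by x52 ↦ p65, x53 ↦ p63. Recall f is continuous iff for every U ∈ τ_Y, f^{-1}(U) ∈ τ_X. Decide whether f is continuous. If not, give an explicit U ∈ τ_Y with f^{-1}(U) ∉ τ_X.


f IS continuous.

Compute f^{-1}(U) for each U ∈ τ_Y:
  U = ∅: f^{-1}(U) = ∅ ∈ τ_X ✓.
  U = {p63}: f^{-1}(U) = {x53} ∈ τ_X ✓.
  U = {p63, p64}: f^{-1}(U) = {x53} ∈ τ_X ✓.
  U = {p63, p64, p65}: f^{-1}(U) = {x52, x53} ∈ τ_X ✓.
Every preimage lies in τ_X, so f IS continuous.


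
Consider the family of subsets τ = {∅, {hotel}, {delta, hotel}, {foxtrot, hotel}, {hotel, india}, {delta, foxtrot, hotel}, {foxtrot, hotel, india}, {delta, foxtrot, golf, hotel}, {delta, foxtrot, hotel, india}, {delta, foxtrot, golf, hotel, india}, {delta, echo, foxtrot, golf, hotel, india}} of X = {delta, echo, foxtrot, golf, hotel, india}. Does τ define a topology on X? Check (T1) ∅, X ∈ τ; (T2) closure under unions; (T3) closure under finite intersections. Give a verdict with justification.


τ is NOT a topology on X.

Axiom (T1): ∅ ∈ τ? Yes; X ∈ τ? Yes.
Axiom (T2/T3): check pairwise unions and intersections of members of τ.
Counterexample for (T2): {delta, hotel} ∪ {hotel, india} = {delta, hotel, india} ∉ τ. Therefore τ is NOT a topology.


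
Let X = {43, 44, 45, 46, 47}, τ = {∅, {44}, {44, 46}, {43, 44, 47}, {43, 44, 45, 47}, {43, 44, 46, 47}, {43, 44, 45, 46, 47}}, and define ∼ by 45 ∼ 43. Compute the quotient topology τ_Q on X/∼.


X/∼ = {[43=45], [44], [46], [47]}; |τ_Q| = 5.

Equivalence classes: [43=45], [44], [46], [47].
Quotient map π: X → X/∼ sends 43 ↦ [43=45], 44 ↦ [44], 45 ↦ [43=45], 46 ↦ [46], 47 ↦ [47].
For each subset V ⊆ X/∼, compute π^{-1}(V) ⊆ X and check whether π^{-1}(V) ∈ τ. V is open in τ_Q iff π^{-1}(V) ∈ τ.
  V = {}: π^{-1}(V) = ∅ ∈ τ ✓.
  V = {[43=45]}: π^{-1}(V) = {43, 45} ∉ τ ✗.
  V = {[44]}: π^{-1}(V) = {44} ∈ τ ✓.
  V = {[43=45], [44]}: π^{-1}(V) = {43, 44, 45} ∉ τ ✗.
  V = {[46]}: π^{-1}(V) = {46} ∉ τ ✗.
  V = {[43=45], [46]}: π^{-1}(V) = {43, 45, 46} ∉ τ ✗.
  V = {[44], [46]}: π^{-1}(V) = {44, 46} ∈ τ ✓.
  V = {[43=45], [44], [46]}: π^{-1}(V) = {43, 44, 45, 46} ∉ τ ✗.
  V = {[47]}: π^{-1}(V) = {47} ∉ τ ✗.
  V = {[43=45], [47]}: π^{-1}(V) = {43, 45, 47} ∉ τ ✗.
  V = {[44], [47]}: π^{-1}(V) = {44, 47} ∉ τ ✗.
  V = {[43=45], [44], [47]}: π^{-1}(V) = {43, 44, 45, 47} ∈ τ ✓.
  V = {[46], [47]}: π^{-1}(V) = {46, 47} ∉ τ ✗.
  V = {[43=45], [46], [47]}: π^{-1}(V) = {43, 45, 46, 47} ∉ τ ✗.
  V = {[44], [46], [47]}: π^{-1}(V) = {44, 46, 47} ∉ τ ✗.
  V = {[43=45], [44], [46], [47]}: π^{-1}(V) = {43, 44, 45, 46, 47} ∈ τ ✓.
Open sets in the quotient: τ_Q = {{}, {[44]}, {[44], [46]}, {[43=45], [44], [47]}, {[43=45], [44], [46], [47]}} (5 elements).


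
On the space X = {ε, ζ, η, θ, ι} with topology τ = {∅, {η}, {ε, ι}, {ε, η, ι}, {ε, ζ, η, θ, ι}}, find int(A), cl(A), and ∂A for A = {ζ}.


int(A) = ∅, cl(A) = {ζ, θ}, ∂A = {ζ, θ}.

Closed sets in (X, τ) are complements of opens:
  closed(X, τ) = {∅, {ζ, θ}, {ζ, η, θ}, {ε, ζ, θ, ι}, {ε, ζ, η, θ, ι}}.
int(A) = ⋃ {U ∈ τ : U ⊆ A}. Opens contained in A: ∅.
Taking the union of these: int(A) = ∅.
cl(A) = ⋂ {C closed : A ⊆ C}. Closed sets containing A: {ζ, θ}, {ζ, η, θ}, {ε, ζ, θ, ι}, {ε, ζ, η, θ, ι}.
Intersecting these: cl(A) = {ζ, θ}.
∂A = cl(A) ∖ int(A) = {ζ, θ} ∖ ∅ = {ζ, θ}.


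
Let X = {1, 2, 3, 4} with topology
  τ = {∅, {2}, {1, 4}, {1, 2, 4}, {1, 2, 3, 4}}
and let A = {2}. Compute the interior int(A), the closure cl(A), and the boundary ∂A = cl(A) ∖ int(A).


int(A) = {2}, cl(A) = {2, 3}, ∂A = {3}.

Closed sets in (X, τ) are complements of opens:
  closed(X, τ) = {∅, {3}, {2, 3}, {1, 3, 4}, {1, 2, 3, 4}}.
int(A) = ⋃ {U ∈ τ : U ⊆ A}. Opens contained in A: ∅, {2}.
Taking the union of these: int(A) = {2}.
cl(A) = ⋂ {C closed : A ⊆ C}. Closed sets containing A: {2, 3}, {1, 2, 3, 4}.
Intersecting these: cl(A) = {2, 3}.
∂A = cl(A) ∖ int(A) = {2, 3} ∖ {2} = {3}.


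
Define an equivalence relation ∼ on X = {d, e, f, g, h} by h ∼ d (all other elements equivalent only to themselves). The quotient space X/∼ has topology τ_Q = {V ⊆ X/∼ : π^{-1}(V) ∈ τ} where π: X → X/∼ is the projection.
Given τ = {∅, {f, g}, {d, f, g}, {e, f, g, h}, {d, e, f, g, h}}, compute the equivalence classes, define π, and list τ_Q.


X/∼ = {[d=h], [e], [f], [g]}; |τ_Q| = 3.

Equivalence classes: [d=h], [e], [f], [g].
Quotient map π: X → X/∼ sends d ↦ [d=h], e ↦ [e], f ↦ [f], g ↦ [g], h ↦ [d=h].
For each subset V ⊆ X/∼, compute π^{-1}(V) ⊆ X and check whether π^{-1}(V) ∈ τ. V is open in τ_Q iff π^{-1}(V) ∈ τ.
  V = {}: π^{-1}(V) = ∅ ∈ τ ✓.
  V = {[d=h]}: π^{-1}(V) = {d, h} ∉ τ ✗.
  V = {[e]}: π^{-1}(V) = {e} ∉ τ ✗.
  V = {[d=h], [e]}: π^{-1}(V) = {d, e, h} ∉ τ ✗.
  V = {[f]}: π^{-1}(V) = {f} ∉ τ ✗.
  V = {[d=h], [f]}: π^{-1}(V) = {d, f, h} ∉ τ ✗.
  V = {[e], [f]}: π^{-1}(V) = {e, f} ∉ τ ✗.
  V = {[d=h], [e], [f]}: π^{-1}(V) = {d, e, f, h} ∉ τ ✗.
  V = {[g]}: π^{-1}(V) = {g} ∉ τ ✗.
  V = {[d=h], [g]}: π^{-1}(V) = {d, g, h} ∉ τ ✗.
  V = {[e], [g]}: π^{-1}(V) = {e, g} ∉ τ ✗.
  V = {[d=h], [e], [g]}: π^{-1}(V) = {d, e, g, h} ∉ τ ✗.
  V = {[f], [g]}: π^{-1}(V) = {f, g} ∈ τ ✓.
  V = {[d=h], [f], [g]}: π^{-1}(V) = {d, f, g, h} ∉ τ ✗.
  V = {[e], [f], [g]}: π^{-1}(V) = {e, f, g} ∉ τ ✗.
  V = {[d=h], [e], [f], [g]}: π^{-1}(V) = {d, e, f, g, h} ∈ τ ✓.
Open sets in the quotient: τ_Q = {{}, {[f], [g]}, {[d=h], [e], [f], [g]}} (3 elements).


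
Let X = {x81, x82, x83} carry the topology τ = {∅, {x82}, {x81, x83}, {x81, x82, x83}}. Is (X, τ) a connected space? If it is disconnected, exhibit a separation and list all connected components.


(X, τ) is disconnected; components = [{x82}, {x81, x83}].

Find clopen sets (U ∈ τ with X ∖ U ∈ τ):
  U = ∅, X ∖ U = {x81, x82, x83} — both open, so U is clopen.
  U = {x82}, X ∖ U = {x81, x83} — both open, so U is clopen.
  U = {x81, x83}, X ∖ U = {x82} — both open, so U is clopen.
  U = {x81, x82, x83}, X ∖ U = ∅ — both open, so U is clopen.
Nontrivial clopen(s) exist: e.g. {x82}. So (X, τ) is disconnected.
Compute connected components by grouping points that agree on all clopens:
  component: {x82}
  component: {x81, x83}


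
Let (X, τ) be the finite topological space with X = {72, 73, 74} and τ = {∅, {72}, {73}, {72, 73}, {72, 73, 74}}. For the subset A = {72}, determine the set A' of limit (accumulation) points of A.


A' = {74}

For each x ∈ X, list the open sets U ∈ τ with x ∈ U, then check whether U ∩ (A ∖ {x}) ≠ ∅ for every such U.
  x = 72: open {72} ∋ x has {72} ∩ (A ∖ {72}) = ∅, so x is NOT a limit point.
  x = 73: open {73} ∋ x has {73} ∩ (A ∖ {73}) = ∅, so x is NOT a limit point.
  x = 74: opens ∋ x are {72, 73, 74}; each meets A ∖ {74}, so x IS a limit point.
Collecting: A' = {74}.


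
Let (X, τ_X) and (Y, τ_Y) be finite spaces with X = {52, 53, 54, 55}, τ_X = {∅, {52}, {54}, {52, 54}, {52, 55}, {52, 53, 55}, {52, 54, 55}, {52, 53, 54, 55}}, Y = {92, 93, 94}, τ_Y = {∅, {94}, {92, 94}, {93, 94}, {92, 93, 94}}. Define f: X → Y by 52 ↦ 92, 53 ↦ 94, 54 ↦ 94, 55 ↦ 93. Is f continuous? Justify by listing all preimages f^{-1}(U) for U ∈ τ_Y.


f is NOT continuous.

Compute f^{-1}(U) for each U ∈ τ_Y:
  U = ∅: f^{-1}(U) = ∅ ∈ τ_X ✓.
  U = {94}: f^{-1}(U) = {53, 54} ∉ τ_X ✗.
  U = {92, 94}: f^{-1}(U) = {52, 53, 54} ∉ τ_X ✗.
  U = {93, 94}: f^{-1}(U) = {53, 54, 55} ∉ τ_X ✗.
  U = {92, 93, 94}: f^{-1}(U) = {52, 53, 54, 55} ∈ τ_X ✓.
Found U = {94} with f^{-1}(U) = {53, 54} not in τ_X. Therefore f is NOT continuous.


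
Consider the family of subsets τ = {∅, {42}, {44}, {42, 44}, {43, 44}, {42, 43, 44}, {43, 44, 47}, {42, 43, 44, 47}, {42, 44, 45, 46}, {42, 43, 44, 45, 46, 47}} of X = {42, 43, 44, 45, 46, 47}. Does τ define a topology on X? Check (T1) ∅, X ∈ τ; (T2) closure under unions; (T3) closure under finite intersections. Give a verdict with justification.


τ is NOT a topology on X.

Axiom (T1): ∅ ∈ τ? Yes; X ∈ τ? Yes.
Axiom (T2/T3): check pairwise unions and intersections of members of τ.
Counterexample for (T2): {43, 44} ∪ {42, 44, 45, 46} = {42, 43, 44, 45, 46} ∉ τ. Therefore τ is NOT a topology.


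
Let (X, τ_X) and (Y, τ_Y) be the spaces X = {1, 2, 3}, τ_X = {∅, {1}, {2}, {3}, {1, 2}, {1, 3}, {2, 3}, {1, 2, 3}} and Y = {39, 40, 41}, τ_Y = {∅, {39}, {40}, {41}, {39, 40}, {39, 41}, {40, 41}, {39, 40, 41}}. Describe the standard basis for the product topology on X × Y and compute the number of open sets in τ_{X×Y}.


Basis B = {∅ × ∅, {1} × {39}, {1} × {40}, {1} × {41}, {2} × {39}, {2} × {40}, {2} × {41}, {3} × {39}, {3} × {40}, {3} × {41}, {1} × {39, 40}, {1} × {39, 41}, {1, 2} × {39}, {1, 3} × {39}, {1} × {40, 41}, {1, 2} × {40}, {1, 3} × {40}, {1, 2} × {41}, {1, 3} × {41}, {2} × {39, 40}, {2} × {39, 41}, {2, 3} × {39}, {2} × {40, 41}, {2, 3} × {40}, {2, 3} × {41}, {3} × {39, 40}, {3} × {39, 41}, {3} × {40, 41}, {1} × {39, 40, 41}, {1, 2, 3} × {39}, {1, 2, 3} × {40}, {1, 2, 3} × {41}, {2} × {39, 40, 41}, {3} × {39, 40, 41}, {1, 2} × {39, 40}, {1, 3} × {39, 40}, {1, 2} × {39, 41}, {1, 3} × {39, 41}, {1, 2} × {40, 41}, {1, 3} × {40, 41}, {2, 3} × {39, 40}, {2, 3} × {39, 41}, {2, 3} × {40, 41}, {1, 2} × {39, 40, 41}, {1, 3} × {39, 40, 41}, {1, 2, 3} × {39, 40}, {1, 2, 3} × {39, 41}, {1, 2, 3} × {40, 41}, {2, 3} × {39, 40, 41}, {1, 2, 3} × {39, 40, 41}}; |τ_{X×Y}| = 512.

Enumerate products U × V with U ∈ τ_X, V ∈ τ_Y (deduplicated):
  ∅ × ∅ = {} (∅)
  {1} × {39} = {(1,39)}
  {1} × {40} = {(1,40)}
  {1} × {41} = {(1,41)}
  {2} × {39} = {(2,39)}
  {2} × {40} = {(2,40)}
  {2} × {41} = {(2,41)}
  {3} × {39} = {(3,39)}
  {3} × {40} = {(3,40)}
  {3} × {41} = {(3,41)}
  {1} × {39, 40} = {(1,39), (1,40)}
  {1} × {39, 41} = {(1,39), (1,41)}
  {1, 2} × {39} = {(1,39), (2,39)}
  {1, 3} × {39} = {(1,39), (3,39)}
  {1} × {40, 41} = {(1,40), (1,41)}
  {1, 2} × {40} = {(1,40), (2,40)}
  {1, 3} × {40} = {(1,40), (3,40)}
  {1, 2} × {41} = {(1,41), (2,41)}
  {1, 3} × {41} = {(1,41), (3,41)}
  {2} × {39, 40} = {(2,39), (2,40)}
  {2} × {39, 41} = {(2,39), (2,41)}
  {2, 3} × {39} = {(2,39), (3,39)}
  {2} × {40, 41} = {(2,40), (2,41)}
  {2, 3} × {40} = {(2,40), (3,40)}
  {2, 3} × {41} = {(2,41), (3,41)}
  {3} × {39, 40} = {(3,39), (3,40)}
  {3} × {39, 41} = {(3,39), (3,41)}
  {3} × {40, 41} = {(3,40), (3,41)}
  {1} × {39, 40, 41} = {(1,39), (1,40), (1,41)}
  {1, 2, 3} × {39} = {(1,39), (2,39), (3,39)}
  {1, 2, 3} × {40} = {(1,40), (2,40), (3,40)}
  {1, 2, 3} × {41} = {(1,41), (2,41), (3,41)}
  {2} × {39, 40, 41} = {(2,39), (2,40), (2,41)}
  {3} × {39, 40, 41} = {(3,39), (3,40), (3,41)}
  {1, 2} × {39, 40} = {(1,39), (1,40), (2,39), (2,40)}
  {1, 3} × {39, 40} = {(1,39), (1,40), (3,39), (3,40)}
  {1, 2} × {39, 41} = {(1,39), (1,41), (2,39), (2,41)}
  {1, 3} × {39, 41} = {(1,39), (1,41), (3,39), (3,41)}
  {1, 2} × {40, 41} = {(1,40), (1,41), (2,40), (2,41)}
  {1, 3} × {40, 41} = {(1,40), (1,41), (3,40), (3,41)}
  {2, 3} × {39, 40} = {(2,39), (2,40), (3,39), (3,40)}
  {2, 3} × {39, 41} = {(2,39), (2,41), (3,39), (3,41)}
  {2, 3} × {40, 41} = {(2,40), (2,41), (3,40), (3,41)}
  {1, 2} × {39, 40, 41} = {(1,39), (1,40), (1,41), (2,39), (2,40), (2,41)}
  {1, 3} × {39, 40, 41} = {(1,39), (1,40), (1,41), (3,39), (3,40), (3,41)}
  {1, 2, 3} × {39, 40} = {(1,39), (1,40), (2,39), (2,40), (3,39), (3,40)}
  {1, 2, 3} × {39, 41} = {(1,39), (1,41), (2,39), (2,41), (3,39), (3,41)}
  {1, 2, 3} × {40, 41} = {(1,40), (1,41), (2,40), (2,41), (3,40), (3,41)}
  {2, 3} × {39, 40, 41} = {(2,39), (2,40), (2,41), (3,39), (3,40), (3,41)}
  {1, 2, 3} × {39, 40, 41} = {(1,39), (1,40), (1,41), (2,39), (2,40), (2,41), (3,39), (3,40), (3,41)}
These 50 distinct sets form the basis B.
Close under arbitrary unions to get τ_{X×Y}; counting gives |τ_{X×Y}| = 512.


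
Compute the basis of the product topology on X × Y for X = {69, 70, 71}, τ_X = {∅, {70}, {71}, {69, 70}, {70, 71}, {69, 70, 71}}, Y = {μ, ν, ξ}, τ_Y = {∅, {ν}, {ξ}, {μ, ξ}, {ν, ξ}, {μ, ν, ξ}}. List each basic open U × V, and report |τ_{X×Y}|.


Basis B = {∅ × ∅, {70} × {ν}, {70} × {ξ}, {71} × {ν}, {71} × {ξ}, {69, 70} × {ν}, {69, 70} × {ξ}, {70} × {μ, ξ}, {70} × {ν, ξ}, {70, 71} × {ν}, {70, 71} × {ξ}, {71} × {μ, ξ}, {71} × {ν, ξ}, {69, 70, 71} × {ν}, {69, 70, 71} × {ξ}, {70} × {μ, ν, ξ}, {71} × {μ, ν, ξ}, {69, 70} × {μ, ξ}, {69, 70} × {ν, ξ}, {70, 71} × {μ, ξ}, {70, 71} × {ν, ξ}, {69, 70} × {μ, ν, ξ}, {69, 70, 71} × {μ, ξ}, {69, 70, 71} × {ν, ξ}, {70, 71} × {μ, ν, ξ}, {69, 70, 71} × {μ, ν, ξ}}; |τ_{X×Y}| = 108.

Enumerate products U × V with U ∈ τ_X, V ∈ τ_Y (deduplicated):
  ∅ × ∅ = {} (∅)
  {70} × {ν} = {(70,ν)}
  {70} × {ξ} = {(70,ξ)}
  {71} × {ν} = {(71,ν)}
  {71} × {ξ} = {(71,ξ)}
  {69, 70} × {ν} = {(69,ν), (70,ν)}
  {69, 70} × {ξ} = {(69,ξ), (70,ξ)}
  {70} × {μ, ξ} = {(70,μ), (70,ξ)}
  {70} × {ν, ξ} = {(70,ν), (70,ξ)}
  {70, 71} × {ν} = {(70,ν), (71,ν)}
  {70, 71} × {ξ} = {(70,ξ), (71,ξ)}
  {71} × {μ, ξ} = {(71,μ), (71,ξ)}
  {71} × {ν, ξ} = {(71,ν), (71,ξ)}
  {69, 70, 71} × {ν} = {(69,ν), (70,ν), (71,ν)}
  {69, 70, 71} × {ξ} = {(69,ξ), (70,ξ), (71,ξ)}
  {70} × {μ, ν, ξ} = {(70,μ), (70,ν), (70,ξ)}
  {71} × {μ, ν, ξ} = {(71,μ), (71,ν), (71,ξ)}
  {69, 70} × {μ, ξ} = {(69,μ), (69,ξ), (70,μ), (70,ξ)}
  {69, 70} × {ν, ξ} = {(69,ν), (69,ξ), (70,ν), (70,ξ)}
  {70, 71} × {μ, ξ} = {(70,μ), (70,ξ), (71,μ), (71,ξ)}
  {70, 71} × {ν, ξ} = {(70,ν), (70,ξ), (71,ν), (71,ξ)}
  {69, 70} × {μ, ν, ξ} = {(69,μ), (69,ν), (69,ξ), (70,μ), (70,ν), (70,ξ)}
  {69, 70, 71} × {μ, ξ} = {(69,μ), (69,ξ), (70,μ), (70,ξ), (71,μ), (71,ξ)}
  {69, 70, 71} × {ν, ξ} = {(69,ν), (69,ξ), (70,ν), (70,ξ), (71,ν), (71,ξ)}
  {70, 71} × {μ, ν, ξ} = {(70,μ), (70,ν), (70,ξ), (71,μ), (71,ν), (71,ξ)}
  {69, 70, 71} × {μ, ν, ξ} = {(69,μ), (69,ν), (69,ξ), (70,μ), (70,ν), (70,ξ), (71,μ), (71,ν), (71,ξ)}
These 26 distinct sets form the basis B.
Close under arbitrary unions to get τ_{X×Y}; counting gives |τ_{X×Y}| = 108.


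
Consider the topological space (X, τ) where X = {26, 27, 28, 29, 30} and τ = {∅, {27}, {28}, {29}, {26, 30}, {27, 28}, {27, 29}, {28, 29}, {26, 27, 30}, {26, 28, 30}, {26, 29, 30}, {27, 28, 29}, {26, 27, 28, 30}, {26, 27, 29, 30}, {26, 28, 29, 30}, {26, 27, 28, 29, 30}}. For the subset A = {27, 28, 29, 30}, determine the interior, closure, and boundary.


int(A) = {27, 28, 29}, cl(A) = {26, 27, 28, 29, 30}, ∂A = {26, 30}.

Closed sets in (X, τ) are complements of opens:
  closed(X, τ) = {∅, {27}, {28}, {29}, {26, 30}, {27, 28}, {27, 29}, {28, 29}, {26, 27, 30}, {26, 28, 30}, {26, 29, 30}, {27, 28, 29}, {26, 27, 28, 30}, {26, 27, 29, 30}, {26, 28, 29, 30}, {26, 27, 28, 29, 30}}.
int(A) = ⋃ {U ∈ τ : U ⊆ A}. Opens contained in A: ∅, {27}, {28}, {29}, {27, 28}, {27, 29}, {28, 29}, {27, 28, 29}.
Taking the union of these: int(A) = {27, 28, 29}.
cl(A) = ⋂ {C closed : A ⊆ C}. Closed sets containing A: {26, 27, 28, 29, 30}.
Intersecting these: cl(A) = {26, 27, 28, 29, 30}.
∂A = cl(A) ∖ int(A) = {26, 27, 28, 29, 30} ∖ {27, 28, 29} = {26, 30}.


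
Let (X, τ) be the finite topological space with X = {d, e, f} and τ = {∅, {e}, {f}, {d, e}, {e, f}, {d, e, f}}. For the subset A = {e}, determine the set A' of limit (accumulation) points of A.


A' = {d}

For each x ∈ X, list the open sets U ∈ τ with x ∈ U, then check whether U ∩ (A ∖ {x}) ≠ ∅ for every such U.
  x = d: opens ∋ x are {d, e}, {d, e, f}; each meets A ∖ {d}, so x IS a limit point.
  x = e: open {e} ∋ x has {e} ∩ (A ∖ {e}) = ∅, so x is NOT a limit point.
  x = f: open {f} ∋ x has {f} ∩ (A ∖ {f}) = ∅, so x is NOT a limit point.
Collecting: A' = {d}.
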